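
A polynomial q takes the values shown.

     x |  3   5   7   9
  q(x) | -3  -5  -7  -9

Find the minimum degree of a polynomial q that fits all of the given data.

1

Forward differences of the values at x = 3, 5, 7, 9:
  q  : -3  -5  -7  -9
  Δ  : -2  -2  -2
  Δ^2: 0  0
  Δ^3: 0
The first differences are constant (-2) and nonzero, while all higher differences vanish, so the minimal degree is 1.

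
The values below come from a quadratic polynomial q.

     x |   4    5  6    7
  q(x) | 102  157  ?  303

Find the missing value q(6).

224

On equispaced nodes a degree-2 polynomial has vanishing third forward difference, so
  - q(4) + 3·q(5) - 3·q(6) + q(7) = 0.
Substituting the known values and solving for q(6):
  -3·q(6) = -672
  q(6) = 224.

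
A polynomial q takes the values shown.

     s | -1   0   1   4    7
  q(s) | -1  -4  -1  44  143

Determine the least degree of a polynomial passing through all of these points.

Divided differences on the nodes -1, 0, 1, 4, 7:
  order 0: -1  -4  -1  44  143
  order 1: -3  3  15  33
  order 2: 3  3  3
  order 3: 0  0
  order 4: 0
The order-2 divided differences are all 3 (nonzero) and every higher order vanishes, so the data lies on a polynomial of degree exactly 2.

2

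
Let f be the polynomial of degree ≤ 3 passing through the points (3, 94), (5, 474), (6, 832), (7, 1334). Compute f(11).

Write f(u) = au^3 + bu^2 + cu + d. Substituting each data point gives a linear system:
  27a + 9b + 3c + d = 94
  125a + 25b + 5c + d = 474
  216a + 36b + 6c + d = 832
  343a + 49b + 7c + d = 1334
Solving the system yields a = 4, b = 0, c = -6, d = 4.
So f(u) = 4u^3 - 6u + 4.
Then f(11) = 5262.

5262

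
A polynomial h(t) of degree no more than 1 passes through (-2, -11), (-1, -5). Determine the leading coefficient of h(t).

Write h(t) = at + b. Substituting each data point gives a linear system:
  -2a + b = -11
  -a + b = -5
Solving the system yields a = 6, b = 1.
So h(t) = 6t + 1.
The leading coefficient is 6.

6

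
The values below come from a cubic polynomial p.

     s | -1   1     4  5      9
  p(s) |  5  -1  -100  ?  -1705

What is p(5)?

-229

The 4 known points determine the degree-3 polynomial uniquely.
Write p(s) = as^3 + bs^2 + cs + d. Substituting each data point gives a linear system:
  -a + b - c + d = 5
  a + b + c + d = -1
  64a + 16b + 4c + d = -100
  729a + 81b + 9c + d = -1705
Solving the system yields a = -3, b = 6, c = 0, d = -4.
So p(s) = -3s^3 + 6s^2 - 4.
Then p(5) = -229.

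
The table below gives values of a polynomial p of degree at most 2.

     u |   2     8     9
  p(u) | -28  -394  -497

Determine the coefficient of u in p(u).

-1

Write p(u) = au^2 + bu + c. Substituting each data point gives a linear system:
  4a + 2b + c = -28
  64a + 8b + c = -394
  81a + 9b + c = -497
Solving the system yields a = -6, b = -1, c = -2.
So p(u) = -6u^2 - u - 2.
The coefficient of u is -1.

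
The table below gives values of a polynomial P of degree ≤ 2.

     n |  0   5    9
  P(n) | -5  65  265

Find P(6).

Using the Lagrange interpolation formula with nodes 0, 5, 9:
  L_0(n) = (n - 5)(n - 9) / 45
  L_1(n) = n(n - 9) / -20
  L_2(n) = n(n - 5) / 36
Then P(n) = -5·L_0(n) + 65·L_1(n) + 265·L_2(n).
Expanding and collecting terms gives P(n) = 4n^2 - 6n - 5.
Evaluating at n = 6: P(6) = 103.

103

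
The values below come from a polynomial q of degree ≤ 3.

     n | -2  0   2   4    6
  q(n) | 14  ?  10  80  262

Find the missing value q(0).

4

On equispaced nodes a degree-3 polynomial has vanishing fourth forward difference, so
  q(-2) - 4·q(0) + 6·q(2) - 4·q(4) + q(6) = 0.
Substituting the known values and solving for q(0):
  -4·q(0) = -16
  q(0) = 4.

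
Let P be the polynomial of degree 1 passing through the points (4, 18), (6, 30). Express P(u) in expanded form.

Write P(u) = au + b. Substituting each data point gives a linear system:
  4a + b = 18
  6a + b = 30
Solving the system yields a = 6, b = -6.
So P(u) = 6u - 6.
Check: P(6) = 30. ✓

P(u) = 6u - 6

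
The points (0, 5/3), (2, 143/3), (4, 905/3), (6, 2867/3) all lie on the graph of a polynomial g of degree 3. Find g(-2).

-85/3

Write g(n) = an^3 + bn^2 + cn + d. Substituting each data point gives a linear system:
  d = 5/3
  8a + 4b + 2c + d = 143/3
  64a + 16b + 4c + d = 905/3
  216a + 36b + 6c + d = 2867/3
Solving the system yields a = 4, b = 2, c = 3, d = 5/3.
So g(n) = 4n³ + 2n² + 3n + 5/3.
Then g(-2) = -85/3.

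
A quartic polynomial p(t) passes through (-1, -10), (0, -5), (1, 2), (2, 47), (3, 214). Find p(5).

1490

Forward differences of the values at t = -1, 0, 1, 2, 3:
  p  : -10  -5  2  47  214
  Δ  : 5  7  45  167
  Δ^2: 2  38  122
  Δ^3: 36  84
  Δ^4: 48
The fourth differences are constant, confirming degree 4.
Interpolating (Newton forward form) and evaluating at t = 5 gives p(5) = 1490.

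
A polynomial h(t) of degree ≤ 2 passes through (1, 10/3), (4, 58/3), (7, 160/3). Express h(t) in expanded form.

Write h(t) = at^2 + bt + c. Substituting each data point gives a linear system:
  a + b + c = 10/3
  16a + 4b + c = 58/3
  49a + 7b + c = 160/3
Solving the system yields a = 1, b = 1/3, c = 2.
So h(t) = t² + (1/3)t + 2.
Check: h(1) = 10/3. ✓

h(t) = t^2 + (1/3)t + 2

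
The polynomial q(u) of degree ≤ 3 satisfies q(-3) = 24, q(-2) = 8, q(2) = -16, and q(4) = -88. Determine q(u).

Using the Lagrange interpolation formula with nodes -3, -2, 2, 4:
  L_0(u) = (u + 2)(u - 2)(u - 4) / -35
  L_1(u) = (u + 3)(u - 2)(u - 4) / 24
  L_2(u) = (u + 3)(u + 2)(u - 4) / -40
  L_3(u) = (u + 3)(u + 2)(u - 2) / 84
Then q(u) = 24·L_0(u) + 8·L_1(u) - 16·L_2(u) - 88·L_3(u).
Expanding and collecting terms gives q(u) = -u^3 - u^2 - 2u.
Check: q(-2) = 8. ✓

q(u) = -u^3 - u^2 - 2u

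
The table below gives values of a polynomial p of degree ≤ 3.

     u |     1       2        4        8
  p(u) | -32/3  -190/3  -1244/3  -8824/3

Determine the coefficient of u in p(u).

Write p(u) = au^3 + bu^2 + cu + d. Substituting each data point gives a linear system:
  a + b + c + d = -32/3
  8a + 4b + 2c + d = -190/3
  64a + 16b + 4c + d = -1244/3
  512a + 64b + 8c + d = -8824/3
Solving the system yields a = -5, b = -6, c = 1/3, d = 0.
So p(u) = -5u^3 - 6u^2 + (1/3)u.
The coefficient of u is 1/3.

1/3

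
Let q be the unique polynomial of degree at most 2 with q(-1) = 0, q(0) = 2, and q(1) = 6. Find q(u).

Using the Lagrange interpolation formula with nodes -1, 0, 1:
  L_0(u) = u(u - 1) / 2
  L_1(u) = (u + 1)(u - 1) / -1
  L_2(u) = (u + 1)u / 2
Then q(u) = 0·L_0(u) + 2·L_1(u) + 6·L_2(u).
Expanding and collecting terms gives q(u) = u² + 3u + 2.
Check: q(1) = 6. ✓

q(u) = u^2 + 3u + 2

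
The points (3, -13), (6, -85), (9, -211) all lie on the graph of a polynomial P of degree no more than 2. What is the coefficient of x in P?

Write P(x) = ax^2 + bx + c. Substituting each data point gives a linear system:
  9a + 3b + c = -13
  36a + 6b + c = -85
  81a + 9b + c = -211
Solving the system yields a = -3, b = 3, c = 5.
So P(x) = -3x² + 3x + 5.
The coefficient of x is 3.

3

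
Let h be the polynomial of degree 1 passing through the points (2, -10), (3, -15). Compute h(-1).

5

Using the Lagrange interpolation formula with nodes 2, 3:
  L_0(n) = (n - 3) / -1
  L_1(n) = (n - 2) / 1
Then h(n) = -10·L_0(n) - 15·L_1(n).
Expanding and collecting terms gives h(n) = -5n.
Evaluating at n = -1: h(-1) = 5.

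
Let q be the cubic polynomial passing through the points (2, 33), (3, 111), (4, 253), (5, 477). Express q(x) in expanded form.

Using the Lagrange interpolation formula with nodes 2, 3, 4, 5:
  L_0(x) = (x - 3)(x - 4)(x - 5) / -6
  L_1(x) = (x - 2)(x - 4)(x - 5) / 2
  L_2(x) = (x - 2)(x - 3)(x - 5) / -2
  L_3(x) = (x - 2)(x - 3)(x - 4) / 6
Then q(x) = 33·L_0(x) + 111·L_1(x) + 253·L_2(x) + 477·L_3(x).
Expanding and collecting terms gives q(x) = 3x^3 + 5x^2 - 4x - 3.
Check: q(4) = 253. ✓

q(x) = 3x^3 + 5x^2 - 4x - 3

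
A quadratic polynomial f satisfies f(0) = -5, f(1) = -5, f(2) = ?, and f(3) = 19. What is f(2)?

On equispaced nodes a degree-2 polynomial has vanishing third forward difference, so
  - f(0) + 3·f(1) - 3·f(2) + f(3) = 0.
Substituting the known values and solving for f(2):
  -3·f(2) = -9
  f(2) = 3.

3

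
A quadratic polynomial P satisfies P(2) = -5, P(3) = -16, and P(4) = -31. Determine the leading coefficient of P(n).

-2

Write P(n) = an^2 + bn + c. Substituting each data point gives a linear system:
  4a + 2b + c = -5
  9a + 3b + c = -16
  16a + 4b + c = -31
Solving the system yields a = -2, b = -1, c = 5.
So P(n) = -2n² - n + 5.
The leading coefficient is -2.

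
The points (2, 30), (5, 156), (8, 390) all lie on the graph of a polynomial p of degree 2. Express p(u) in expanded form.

p(u) = 6u^2 + 6

Using the Lagrange interpolation formula with nodes 2, 5, 8:
  L_0(u) = (u - 5)(u - 8) / 18
  L_1(u) = (u - 2)(u - 8) / -9
  L_2(u) = (u - 2)(u - 5) / 18
Then p(u) = 30·L_0(u) + 156·L_1(u) + 390·L_2(u).
Expanding and collecting terms gives p(u) = 6u^2 + 6.
Check: p(8) = 390. ✓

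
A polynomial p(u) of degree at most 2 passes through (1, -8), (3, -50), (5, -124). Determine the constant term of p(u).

Write p(u) = au^2 + bu + c. Substituting each data point gives a linear system:
  a + b + c = -8
  9a + 3b + c = -50
  25a + 5b + c = -124
Solving the system yields a = -4, b = -5, c = 1.
So p(u) = -4u^2 - 5u + 1.
The constant term is 1.

1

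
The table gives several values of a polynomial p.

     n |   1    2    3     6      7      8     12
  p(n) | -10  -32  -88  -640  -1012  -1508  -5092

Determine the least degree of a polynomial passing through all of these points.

Divided differences on the nodes 1, 2, 3, 6, 7, 8, 12:
  order 0: -10  -32  -88  -640  -1012  -1508  -5092
  order 1: -22  -56  -184  -372  -496  -896
  order 2: -17  -32  -47  -62  -80
  order 3: -3  -3  -3  -3
  order 4: 0  0  0
  order 5: 0  0
  order 6: 0
The order-3 divided differences are all -3 (nonzero) and every higher order vanishes, so the data lies on a polynomial of degree exactly 3.

3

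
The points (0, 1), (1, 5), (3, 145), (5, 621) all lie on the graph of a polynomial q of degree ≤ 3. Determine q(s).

q(s) = 4s^3 + 6s^2 - 6s + 1

Using the Lagrange interpolation formula with nodes 0, 1, 3, 5:
  L_0(s) = (s - 1)(s - 3)(s - 5) / -15
  L_1(s) = s(s - 3)(s - 5) / 8
  L_2(s) = s(s - 1)(s - 5) / -12
  L_3(s) = s(s - 1)(s - 3) / 40
Then q(s) = 1·L_0(s) + 5·L_1(s) + 145·L_2(s) + 621·L_3(s).
Expanding and collecting terms gives q(s) = 4s³ + 6s² - 6s + 1.
Check: q(0) = 1. ✓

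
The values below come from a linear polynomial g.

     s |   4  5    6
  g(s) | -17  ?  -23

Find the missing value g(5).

-20

On equispaced nodes a degree-1 polynomial has vanishing second forward difference, so
  g(4) - 2·g(5) + g(6) = 0.
Substituting the known values and solving for g(5):
  -2·g(5) = 40
  g(5) = -20.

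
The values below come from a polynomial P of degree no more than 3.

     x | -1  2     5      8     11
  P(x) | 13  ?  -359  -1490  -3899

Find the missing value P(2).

The 4 known points determine the degree-3 polynomial uniquely.
Write P(x) = ax^3 + bx^2 + cx + d. Substituting each data point gives a linear system:
  -a + b - c + d = 13
  125a + 25b + 5c + d = -359
  512a + 64b + 8c + d = -1490
  1331a + 121b + 11c + d = -3899
Solving the system yields a = -3, b = 1, c = -3, d = 6.
So P(x) = -3x³ + x² - 3x + 6.
Then P(2) = -20.

-20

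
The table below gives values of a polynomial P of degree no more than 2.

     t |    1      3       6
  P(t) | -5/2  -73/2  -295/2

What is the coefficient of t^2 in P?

Write P(t) = at^2 + bt + c. Substituting each data point gives a linear system:
  a + b + c = -5/2
  9a + 3b + c = -73/2
  36a + 6b + c = -295/2
Solving the system yields a = -4, b = -1, c = 5/2.
So P(t) = -4t^2 - t + 5/2.
The leading coefficient is -4.

-4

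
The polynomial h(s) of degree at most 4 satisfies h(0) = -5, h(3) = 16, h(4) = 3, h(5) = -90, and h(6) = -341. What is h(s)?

Write h(s) = as^4 + bs^3 + cs^2 + ds + e. Substituting each data point gives a linear system:
  e = -5
  81a + 27b + 9c + 3d + e = 16
  256a + 64b + 16c + 4d + e = 3
  625a + 125b + 25c + 5d + e = -90
  1296a + 216b + 36c + 6d + e = -341
Solving the system yields a = -1, b = 5, c = -3, d = -2, e = -5.
So h(s) = -s^4 + 5s^3 - 3s^2 - 2s - 5.
Check: h(5) = -90. ✓

h(s) = -s^4 + 5s^3 - 3s^2 - 2s - 5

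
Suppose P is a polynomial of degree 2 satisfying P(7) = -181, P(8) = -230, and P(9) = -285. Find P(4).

-70

Write P(n) = an^2 + bn + c. Substituting each data point gives a linear system:
  49a + 7b + c = -181
  64a + 8b + c = -230
  81a + 9b + c = -285
Solving the system yields a = -3, b = -4, c = -6.
So P(n) = -3n^2 - 4n - 6.
Then P(4) = -70.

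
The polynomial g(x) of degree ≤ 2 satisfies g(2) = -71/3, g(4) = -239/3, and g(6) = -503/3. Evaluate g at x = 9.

Write g(x) = ax^2 + bx + c. Substituting each data point gives a linear system:
  4a + 2b + c = -71/3
  16a + 4b + c = -239/3
  36a + 6b + c = -503/3
Solving the system yields a = -4, b = -4, c = 1/3.
So g(x) = -4x^2 - 4x + 1/3.
Then g(9) = -1079/3.

-1079/3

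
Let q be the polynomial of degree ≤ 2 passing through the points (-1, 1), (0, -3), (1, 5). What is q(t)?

Write q(t) = at^2 + bt + c. Substituting each data point gives a linear system:
  a - b + c = 1
  c = -3
  a + b + c = 5
Solving the system yields a = 6, b = 2, c = -3.
So q(t) = 6t² + 2t - 3.
Check: q(0) = -3. ✓

q(t) = 6t^2 + 2t - 3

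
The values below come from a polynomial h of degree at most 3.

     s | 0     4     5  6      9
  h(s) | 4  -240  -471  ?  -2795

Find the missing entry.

-818

The 4 known points determine the degree-3 polynomial uniquely.
Write h(s) = as^3 + bs^2 + cs + d. Substituting each data point gives a linear system:
  d = 4
  64a + 16b + 4c + d = -240
  125a + 25b + 5c + d = -471
  729a + 81b + 9c + d = -2795
Solving the system yields a = -4, b = 2, c = -5, d = 4.
So h(s) = -4s^3 + 2s^2 - 5s + 4.
Then h(6) = -818.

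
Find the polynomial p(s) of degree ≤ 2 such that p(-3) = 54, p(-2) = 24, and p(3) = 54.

p(s) = 6s^2

Write p(s) = as^2 + bs + c. Substituting each data point gives a linear system:
  9a - 3b + c = 54
  4a - 2b + c = 24
  9a + 3b + c = 54
Solving the system yields a = 6, b = 0, c = 0.
So p(s) = 6s^2.
Check: p(3) = 54. ✓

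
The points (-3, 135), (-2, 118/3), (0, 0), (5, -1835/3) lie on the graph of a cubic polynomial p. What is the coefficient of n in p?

1

Write p(n) = an^3 + bn^2 + cn + d. Substituting each data point gives a linear system:
  -27a + 9b - 3c + d = 135
  -8a + 4b - 2c + d = 118/3
  d = 0
  125a + 25b + 5c + d = -1835/3
Solving the system yields a = -5, b = 1/3, c = 1, d = 0.
So p(n) = -5n^3 + (1/3)n^2 + n.
The coefficient of n is 1.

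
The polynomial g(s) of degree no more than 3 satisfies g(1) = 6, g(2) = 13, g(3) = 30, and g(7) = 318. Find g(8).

Write g(s) = as^3 + bs^2 + cs + d. Substituting each data point gives a linear system:
  a + b + c + d = 6
  8a + 4b + 2c + d = 13
  27a + 9b + 3c + d = 30
  343a + 49b + 7c + d = 318
Solving the system yields a = 1, b = -1, c = 3, d = 3.
So g(s) = s^3 - s^2 + 3s + 3.
Then g(8) = 475.

475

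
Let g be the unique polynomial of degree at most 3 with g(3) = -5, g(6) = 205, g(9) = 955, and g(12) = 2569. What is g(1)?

-5

Using the Lagrange interpolation formula with nodes 3, 6, 9, 12:
  L_0(n) = (n - 6)(n - 9)(n - 12) / -162
  L_1(n) = (n - 3)(n - 9)(n - 12) / 54
  L_2(n) = (n - 3)(n - 6)(n - 12) / -54
  L_3(n) = (n - 3)(n - 6)(n - 9) / 162
Then g(n) = -5·L_0(n) + 205·L_1(n) + 955·L_2(n) + 2569·L_3(n).
Expanding and collecting terms gives g(n) = 2n³ - 6n² - 2n + 1.
Evaluating at n = 1: g(1) = -5.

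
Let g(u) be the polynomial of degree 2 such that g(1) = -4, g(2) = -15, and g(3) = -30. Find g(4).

-49

Forward differences of the values at u = 1, 2, 3:
  g  : -4  -15  -30
  Δ  : -11  -15
  Δ^2: -4
The second differences are constant, confirming degree 2.
Interpolating (Newton forward form) and evaluating at u = 4 gives g(4) = -49.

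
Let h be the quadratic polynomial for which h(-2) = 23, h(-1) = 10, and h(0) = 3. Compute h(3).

Write h(n) = an^2 + bn + c. Substituting each data point gives a linear system:
  4a - 2b + c = 23
  a - b + c = 10
  c = 3
Solving the system yields a = 3, b = -4, c = 3.
So h(n) = 3n^2 - 4n + 3.
Then h(3) = 18.

18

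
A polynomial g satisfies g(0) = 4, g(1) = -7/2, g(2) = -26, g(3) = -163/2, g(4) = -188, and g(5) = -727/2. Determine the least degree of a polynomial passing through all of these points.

Forward differences of the values at n = 0, 1, 2, 3, 4, 5:
  g  : 4  -7/2  -26  -163/2  -188  -727/2
  Δ  : -15/2  -45/2  -111/2  -213/2  -351/2
  Δ^2: -15  -33  -51  -69
  Δ^3: -18  -18  -18
  Δ^4: 0  0
  Δ^5: 0
The third differences are constant (-18) and nonzero, while all higher differences vanish, so the minimal degree is 3.

3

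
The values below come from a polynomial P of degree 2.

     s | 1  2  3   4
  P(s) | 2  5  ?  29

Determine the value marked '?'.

14

On equispaced nodes a degree-2 polynomial has vanishing third forward difference, so
  - P(1) + 3·P(2) - 3·P(3) + P(4) = 0.
Substituting the known values and solving for P(3):
  -3·P(3) = -42
  P(3) = 14.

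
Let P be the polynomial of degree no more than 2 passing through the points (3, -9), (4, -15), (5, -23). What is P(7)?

Using the Lagrange interpolation formula with nodes 3, 4, 5:
  L_0(t) = (t - 4)(t - 5) / 2
  L_1(t) = (t - 3)(t - 5) / -1
  L_2(t) = (t - 3)(t - 4) / 2
Then P(t) = -9·L_0(t) - 15·L_1(t) - 23·L_2(t).
Expanding and collecting terms gives P(t) = -t² + t - 3.
Evaluating at t = 7: P(7) = -45.

-45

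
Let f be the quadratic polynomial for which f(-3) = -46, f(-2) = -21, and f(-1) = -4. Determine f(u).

Write f(u) = au^2 + bu + c. Substituting each data point gives a linear system:
  9a - 3b + c = -46
  4a - 2b + c = -21
  a - b + c = -4
Solving the system yields a = -4, b = 5, c = 5.
So f(u) = -4u² + 5u + 5.
Check: f(-2) = -21. ✓

f(u) = -4u^2 + 5u + 5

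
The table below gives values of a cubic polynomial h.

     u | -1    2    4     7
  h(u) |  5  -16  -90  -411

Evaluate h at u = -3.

29

Using the Lagrange interpolation formula with nodes -1, 2, 4, 7:
  L_0(u) = (u - 2)(u - 4)(u - 7) / -120
  L_1(u) = (u + 1)(u - 4)(u - 7) / 30
  L_2(u) = (u + 1)(u - 2)(u - 7) / -30
  L_3(u) = (u + 1)(u - 2)(u - 4) / 120
Then h(u) = 5·L_0(u) - 16·L_1(u) - 90·L_2(u) - 411·L_3(u).
Expanding and collecting terms gives h(u) = -u^3 - u^2 - 3u + 2.
Evaluating at u = -3: h(-3) = 29.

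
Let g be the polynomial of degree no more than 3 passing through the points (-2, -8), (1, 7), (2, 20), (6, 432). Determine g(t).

g(t) = 2t^3 - t + 6

Write g(t) = at^3 + bt^2 + ct + d. Substituting each data point gives a linear system:
  -8a + 4b - 2c + d = -8
  a + b + c + d = 7
  8a + 4b + 2c + d = 20
  216a + 36b + 6c + d = 432
Solving the system yields a = 2, b = 0, c = -1, d = 6.
So g(t) = 2t^3 - t + 6.
Check: g(1) = 7. ✓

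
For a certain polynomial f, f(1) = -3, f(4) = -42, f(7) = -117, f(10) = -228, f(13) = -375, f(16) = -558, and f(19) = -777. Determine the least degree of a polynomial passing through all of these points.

2

Forward differences of the values at n = 1, 4, 7, 10, 13, 16, 19:
  f  : -3  -42  -117  -228  -375  -558  -777
  Δ  : -39  -75  -111  -147  -183  -219
  Δ^2: -36  -36  -36  -36  -36
  Δ^3: 0  0  0  0
  Δ^4: 0  0  0
  Δ^5: 0  0
  Δ^6: 0
The second differences are constant (-36) and nonzero, while all higher differences vanish, so the minimal degree is 2.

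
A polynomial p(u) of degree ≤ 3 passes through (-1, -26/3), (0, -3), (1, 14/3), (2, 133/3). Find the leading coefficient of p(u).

Write p(u) = au^3 + bu^2 + cu + d. Substituting each data point gives a linear system:
  -a + b - c + d = -26/3
  d = -3
  a + b + c + d = 14/3
  8a + 4b + 2c + d = 133/3
Solving the system yields a = 5, b = 1, c = 5/3, d = -3.
So p(u) = 5u^3 + u^2 + (5/3)u - 3.
The leading coefficient is 5.

5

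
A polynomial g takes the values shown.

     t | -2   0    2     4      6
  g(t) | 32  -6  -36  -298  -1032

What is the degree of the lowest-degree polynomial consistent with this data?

Forward differences of the values at t = -2, 0, 2, 4, 6:
  g  : 32  -6  -36  -298  -1032
  Δ  : -38  -30  -262  -734
  Δ^2: 8  -232  -472
  Δ^3: -240  -240
  Δ^4: 0
The third differences are constant (-240) and nonzero, while all higher differences vanish, so the minimal degree is 3.

3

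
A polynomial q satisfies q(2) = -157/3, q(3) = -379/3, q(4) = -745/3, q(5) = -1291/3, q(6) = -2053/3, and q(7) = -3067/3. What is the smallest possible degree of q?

3

Forward differences of the values at n = 2, 3, 4, 5, 6, 7:
  q  : -157/3  -379/3  -745/3  -1291/3  -2053/3  -3067/3
  Δ  : -74  -122  -182  -254  -338
  Δ^2: -48  -60  -72  -84
  Δ^3: -12  -12  -12
  Δ^4: 0  0
  Δ^5: 0
The third differences are constant (-12) and nonzero, while all higher differences vanish, so the minimal degree is 3.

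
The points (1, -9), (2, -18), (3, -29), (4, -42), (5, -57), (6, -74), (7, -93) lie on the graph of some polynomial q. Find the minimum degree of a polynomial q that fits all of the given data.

Forward differences of the values at s = 1, 2, 3, 4, 5, 6, 7:
  q  : -9  -18  -29  -42  -57  -74  -93
  Δ  : -9  -11  -13  -15  -17  -19
  Δ^2: -2  -2  -2  -2  -2
  Δ^3: 0  0  0  0
  Δ^4: 0  0  0
  Δ^5: 0  0
  Δ^6: 0
The second differences are constant (-2) and nonzero, while all higher differences vanish, so the minimal degree is 2.

2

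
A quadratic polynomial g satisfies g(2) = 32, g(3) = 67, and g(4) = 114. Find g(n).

g(n) = 6n^2 + 5n - 2

Write g(n) = an^2 + bn + c. Substituting each data point gives a linear system:
  4a + 2b + c = 32
  9a + 3b + c = 67
  16a + 4b + c = 114
Solving the system yields a = 6, b = 5, c = -2.
So g(n) = 6n^2 + 5n - 2.
Check: g(2) = 32. ✓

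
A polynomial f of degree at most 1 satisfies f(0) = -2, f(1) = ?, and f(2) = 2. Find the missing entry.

0

The 2 known points determine the degree-1 polynomial uniquely.
Write f(s) = as + b. Substituting each data point gives a linear system:
  b = -2
  2a + b = 2
Solving the system yields a = 2, b = -2.
So f(s) = 2s - 2.
Then f(1) = 0.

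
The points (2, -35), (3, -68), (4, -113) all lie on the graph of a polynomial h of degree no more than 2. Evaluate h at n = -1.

Write h(n) = an^2 + bn + c. Substituting each data point gives a linear system:
  4a + 2b + c = -35
  9a + 3b + c = -68
  16a + 4b + c = -113
Solving the system yields a = -6, b = -3, c = -5.
So h(n) = -6n^2 - 3n - 5.
Then h(-1) = -8.

-8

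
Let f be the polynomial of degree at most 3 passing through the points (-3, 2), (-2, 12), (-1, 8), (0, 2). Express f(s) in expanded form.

f(s) = 2s^3 + 5s^2 - 3s + 2

Using the Lagrange interpolation formula with nodes -3, -2, -1, 0:
  L_0(s) = (s + 2)(s + 1)s / -6
  L_1(s) = (s + 3)(s + 1)s / 2
  L_2(s) = (s + 3)(s + 2)s / -2
  L_3(s) = (s + 3)(s + 2)(s + 1) / 6
Then f(s) = 2·L_0(s) + 12·L_1(s) + 8·L_2(s) + 2·L_3(s).
Expanding and collecting terms gives f(s) = 2s³ + 5s² - 3s + 2.
Check: f(-3) = 2. ✓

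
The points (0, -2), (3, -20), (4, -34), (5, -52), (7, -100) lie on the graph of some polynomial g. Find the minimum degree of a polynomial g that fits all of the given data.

2

Divided differences on the nodes 0, 3, 4, 5, 7:
  order 0: -2  -20  -34  -52  -100
  order 1: -6  -14  -18  -24
  order 2: -2  -2  -2
  order 3: 0  0
  order 4: 0
The order-2 divided differences are all -2 (nonzero) and every higher order vanishes, so the data lies on a polynomial of degree exactly 2.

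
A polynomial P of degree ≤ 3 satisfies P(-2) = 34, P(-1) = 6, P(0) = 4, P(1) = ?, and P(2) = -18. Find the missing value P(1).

4

On equispaced nodes a degree-3 polynomial has vanishing fourth forward difference, so
  P(-2) - 4·P(-1) + 6·P(0) - 4·P(1) + P(2) = 0.
Substituting the known values and solving for P(1):
  -4·P(1) = -16
  P(1) = 4.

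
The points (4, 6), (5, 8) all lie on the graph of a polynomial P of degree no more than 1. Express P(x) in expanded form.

P(x) = 2x - 2

Write P(x) = ax + b. Substituting each data point gives a linear system:
  4a + b = 6
  5a + b = 8
Solving the system yields a = 2, b = -2.
So P(x) = 2x - 2.
Check: P(5) = 8. ✓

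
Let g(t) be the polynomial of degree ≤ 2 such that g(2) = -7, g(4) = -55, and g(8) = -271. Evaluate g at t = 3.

-26

Write g(t) = at^2 + bt + c. Substituting each data point gives a linear system:
  4a + 2b + c = -7
  16a + 4b + c = -55
  64a + 8b + c = -271
Solving the system yields a = -5, b = 6, c = 1.
So g(t) = -5t^2 + 6t + 1.
Then g(3) = -26.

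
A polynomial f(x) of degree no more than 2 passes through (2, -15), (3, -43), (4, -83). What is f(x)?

f(x) = -6x^2 + 2x + 5

Using the Lagrange interpolation formula with nodes 2, 3, 4:
  L_0(x) = (x - 3)(x - 4) / 2
  L_1(x) = (x - 2)(x - 4) / -1
  L_2(x) = (x - 2)(x - 3) / 2
Then f(x) = -15·L_0(x) - 43·L_1(x) - 83·L_2(x).
Expanding and collecting terms gives f(x) = -6x^2 + 2x + 5.
Check: f(4) = -83. ✓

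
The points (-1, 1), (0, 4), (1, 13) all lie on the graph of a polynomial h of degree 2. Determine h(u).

Using the Lagrange interpolation formula with nodes -1, 0, 1:
  L_0(u) = u(u - 1) / 2
  L_1(u) = (u + 1)(u - 1) / -1
  L_2(u) = (u + 1)u / 2
Then h(u) = 1·L_0(u) + 4·L_1(u) + 13·L_2(u).
Expanding and collecting terms gives h(u) = 3u² + 6u + 4.
Check: h(-1) = 1. ✓

h(u) = 3u^2 + 6u + 4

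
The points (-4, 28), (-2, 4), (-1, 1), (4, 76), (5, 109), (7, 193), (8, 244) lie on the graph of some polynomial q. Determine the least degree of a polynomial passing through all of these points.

2

Divided differences on the nodes -4, -2, -1, 4, 5, 7, 8:
  order 0: 28  4  1  76  109  193  244
  order 1: -12  -3  15  33  42  51
  order 2: 3  3  3  3  3
  order 3: 0  0  0  0
  order 4: 0  0  0
  order 5: 0  0
  order 6: 0
The order-2 divided differences are all 3 (nonzero) and every higher order vanishes, so the data lies on a polynomial of degree exactly 2.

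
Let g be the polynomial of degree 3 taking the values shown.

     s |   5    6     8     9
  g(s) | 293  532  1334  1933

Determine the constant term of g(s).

Write g(s) = as^3 + bs^2 + cs + d. Substituting each data point gives a linear system:
  125a + 25b + 5c + d = 293
  216a + 36b + 6c + d = 532
  512a + 64b + 8c + d = 1334
  729a + 81b + 9c + d = 1933
Solving the system yields a = 3, b = -3, c = -1, d = -2.
So g(s) = 3s³ - 3s² - s - 2.
The constant term is -2.

-2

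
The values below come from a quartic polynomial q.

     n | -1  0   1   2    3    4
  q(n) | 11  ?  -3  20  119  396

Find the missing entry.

On equispaced nodes a degree-4 polynomial has vanishing fifth forward difference, so
  - q(-1) + 5·q(0) - 10·q(1) + 10·q(2) - 5·q(3) + q(4) = 0.
Substituting the known values and solving for q(0):
  5·q(0) = -20
  q(0) = -4.

-4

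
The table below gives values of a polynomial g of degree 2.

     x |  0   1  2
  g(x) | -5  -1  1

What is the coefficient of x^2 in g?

-1

Write g(x) = ax^2 + bx + c. Substituting each data point gives a linear system:
  c = -5
  a + b + c = -1
  4a + 2b + c = 1
Solving the system yields a = -1, b = 5, c = -5.
So g(x) = -x² + 5x - 5.
The leading coefficient is -1.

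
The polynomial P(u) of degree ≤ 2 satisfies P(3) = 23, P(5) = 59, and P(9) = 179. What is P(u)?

P(u) = 2u^2 + 2u - 1

Using the Lagrange interpolation formula with nodes 3, 5, 9:
  L_0(u) = (u - 5)(u - 9) / 12
  L_1(u) = (u - 3)(u - 9) / -8
  L_2(u) = (u - 3)(u - 5) / 24
Then P(u) = 23·L_0(u) + 59·L_1(u) + 179·L_2(u).
Expanding and collecting terms gives P(u) = 2u^2 + 2u - 1.
Check: P(3) = 23. ✓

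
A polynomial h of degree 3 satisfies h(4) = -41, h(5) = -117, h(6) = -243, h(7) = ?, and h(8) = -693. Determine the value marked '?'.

-431

On equispaced nodes a degree-3 polynomial has vanishing fourth forward difference, so
  h(4) - 4·h(5) + 6·h(6) - 4·h(7) + h(8) = 0.
Substituting the known values and solving for h(7):
  -4·h(7) = 1724
  h(7) = -431.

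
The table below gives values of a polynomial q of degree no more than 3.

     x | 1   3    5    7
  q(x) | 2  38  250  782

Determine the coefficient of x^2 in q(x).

-5

Write q(x) = ax^3 + bx^2 + cx + d. Substituting each data point gives a linear system:
  a + b + c + d = 2
  27a + 9b + 3c + d = 38
  125a + 25b + 5c + d = 250
  343a + 49b + 7c + d = 782
Solving the system yields a = 3, b = -5, c = -1, d = 5.
So q(x) = 3x^3 - 5x^2 - x + 5.
The coefficient of x^2 is -5.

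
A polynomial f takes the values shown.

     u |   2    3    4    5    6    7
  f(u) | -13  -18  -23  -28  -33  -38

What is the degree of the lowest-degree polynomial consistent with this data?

1

Forward differences of the values at u = 2, 3, 4, 5, 6, 7:
  f  : -13  -18  -23  -28  -33  -38
  Δ  : -5  -5  -5  -5  -5
  Δ^2: 0  0  0  0
  Δ^3: 0  0  0
  Δ^4: 0  0
  Δ^5: 0
The first differences are constant (-5) and nonzero, while all higher differences vanish, so the minimal degree is 1.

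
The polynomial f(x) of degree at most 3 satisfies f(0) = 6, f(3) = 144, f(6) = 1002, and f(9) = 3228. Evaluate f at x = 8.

Write f(x) = ax^3 + bx^2 + cx + d. Substituting each data point gives a linear system:
  d = 6
  27a + 9b + 3c + d = 144
  216a + 36b + 6c + d = 1002
  729a + 81b + 9c + d = 3228
Solving the system yields a = 4, b = 4, c = -2, d = 6.
So f(x) = 4x³ + 4x² - 2x + 6.
Then f(8) = 2294.

2294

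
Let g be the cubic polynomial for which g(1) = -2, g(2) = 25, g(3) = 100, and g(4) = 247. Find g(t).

g(t) = 4t^3 - t - 5

Write g(t) = at^3 + bt^2 + ct + d. Substituting each data point gives a linear system:
  a + b + c + d = -2
  8a + 4b + 2c + d = 25
  27a + 9b + 3c + d = 100
  64a + 16b + 4c + d = 247
Solving the system yields a = 4, b = 0, c = -1, d = -5.
So g(t) = 4t^3 - t - 5.
Check: g(4) = 247. ✓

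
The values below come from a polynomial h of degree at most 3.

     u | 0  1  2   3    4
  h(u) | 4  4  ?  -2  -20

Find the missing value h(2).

The 4 known points determine the degree-3 polynomial uniquely.
Write h(u) = au^3 + bu^2 + cu + d. Substituting each data point gives a linear system:
  d = 4
  a + b + c + d = 4
  27a + 9b + 3c + d = -2
  64a + 16b + 4c + d = -20
Solving the system yields a = -1, b = 3, c = -2, d = 4.
So h(u) = -u³ + 3u² - 2u + 4.
Then h(2) = 4.

4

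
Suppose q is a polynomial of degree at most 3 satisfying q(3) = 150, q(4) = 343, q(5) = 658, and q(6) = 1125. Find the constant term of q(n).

3

Write q(n) = an^3 + bn^2 + cn + d. Substituting each data point gives a linear system:
  27a + 9b + 3c + d = 150
  64a + 16b + 4c + d = 343
  125a + 25b + 5c + d = 658
  216a + 36b + 6c + d = 1125
Solving the system yields a = 5, b = 1, c = 1, d = 3.
So q(n) = 5n³ + n² + n + 3.
The constant term is 3.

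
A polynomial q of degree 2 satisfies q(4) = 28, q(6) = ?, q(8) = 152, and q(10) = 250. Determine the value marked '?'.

The 3 known points determine the degree-2 polynomial uniquely.
Write q(s) = as^2 + bs + c. Substituting each data point gives a linear system:
  16a + 4b + c = 28
  64a + 8b + c = 152
  100a + 10b + c = 250
Solving the system yields a = 3, b = -5, c = 0.
So q(s) = 3s^2 - 5s.
Then q(6) = 78.

78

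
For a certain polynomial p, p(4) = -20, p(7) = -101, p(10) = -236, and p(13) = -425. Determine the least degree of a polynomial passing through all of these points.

2

Forward differences of the values at s = 4, 7, 10, 13:
  p  : -20  -101  -236  -425
  Δ  : -81  -135  -189
  Δ^2: -54  -54
  Δ^3: 0
The second differences are constant (-54) and nonzero, while all higher differences vanish, so the minimal degree is 2.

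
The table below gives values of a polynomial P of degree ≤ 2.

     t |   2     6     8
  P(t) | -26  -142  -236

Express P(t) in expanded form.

P(t) = -3t^2 - 5t - 4

Using the Lagrange interpolation formula with nodes 2, 6, 8:
  L_0(t) = (t - 6)(t - 8) / 24
  L_1(t) = (t - 2)(t - 8) / -8
  L_2(t) = (t - 2)(t - 6) / 12
Then P(t) = -26·L_0(t) - 142·L_1(t) - 236·L_2(t).
Expanding and collecting terms gives P(t) = -3t^2 - 5t - 4.
Check: P(6) = -142. ✓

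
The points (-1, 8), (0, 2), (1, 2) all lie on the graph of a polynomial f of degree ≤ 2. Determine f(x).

Using the Lagrange interpolation formula with nodes -1, 0, 1:
  L_0(x) = x(x - 1) / 2
  L_1(x) = (x + 1)(x - 1) / -1
  L_2(x) = (x + 1)x / 2
Then f(x) = 8·L_0(x) + 2·L_1(x) + 2·L_2(x).
Expanding and collecting terms gives f(x) = 3x^2 - 3x + 2.
Check: f(-1) = 8. ✓

f(x) = 3x^2 - 3x + 2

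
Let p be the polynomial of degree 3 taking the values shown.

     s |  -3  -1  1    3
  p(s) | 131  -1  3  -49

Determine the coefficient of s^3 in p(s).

Write p(s) = as^3 + bs^2 + cs + d. Substituting each data point gives a linear system:
  -27a + 9b - 3c + d = 131
  -a + b - c + d = -1
  a + b + c + d = 3
  27a + 9b + 3c + d = -49
Solving the system yields a = -4, b = 5, c = 6, d = -4.
So p(s) = -4s³ + 5s² + 6s - 4.
The leading coefficient is -4.

-4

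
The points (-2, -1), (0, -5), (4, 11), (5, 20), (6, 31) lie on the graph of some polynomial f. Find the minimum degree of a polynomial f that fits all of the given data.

2

Divided differences on the nodes -2, 0, 4, 5, 6:
  order 0: -1  -5  11  20  31
  order 1: -2  4  9  11
  order 2: 1  1  1
  order 3: 0  0
  order 4: 0
The order-2 divided differences are all 1 (nonzero) and every higher order vanishes, so the data lies on a polynomial of degree exactly 2.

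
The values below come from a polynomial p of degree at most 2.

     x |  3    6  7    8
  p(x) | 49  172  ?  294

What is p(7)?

229

The 3 known points determine the degree-2 polynomial uniquely.
Write p(x) = ax^2 + bx + c. Substituting each data point gives a linear system:
  9a + 3b + c = 49
  36a + 6b + c = 172
  64a + 8b + c = 294
Solving the system yields a = 4, b = 5, c = -2.
So p(x) = 4x^2 + 5x - 2.
Then p(7) = 229.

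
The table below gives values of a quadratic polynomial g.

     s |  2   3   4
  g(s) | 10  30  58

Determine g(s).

Using the Lagrange interpolation formula with nodes 2, 3, 4:
  L_0(s) = (s - 3)(s - 4) / 2
  L_1(s) = (s - 2)(s - 4) / -1
  L_2(s) = (s - 2)(s - 3) / 2
Then g(s) = 10·L_0(s) + 30·L_1(s) + 58·L_2(s).
Expanding and collecting terms gives g(s) = 4s^2 - 6.
Check: g(4) = 58. ✓

g(s) = 4s^2 - 6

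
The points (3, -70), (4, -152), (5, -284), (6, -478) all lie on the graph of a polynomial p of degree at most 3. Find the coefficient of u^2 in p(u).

Write p(u) = au^3 + bu^2 + cu + d. Substituting each data point gives a linear system:
  27a + 9b + 3c + d = -70
  64a + 16b + 4c + d = -152
  125a + 25b + 5c + d = -284
  216a + 36b + 6c + d = -478
Solving the system yields a = -2, b = -1, c = -1, d = -4.
So p(u) = -2u³ - u² - u - 4.
The coefficient of u^2 is -1.

-1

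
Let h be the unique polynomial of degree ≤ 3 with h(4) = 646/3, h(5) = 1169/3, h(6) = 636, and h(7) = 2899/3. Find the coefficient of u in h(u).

-5/3

Write h(u) = au^3 + bu^2 + cu + d. Substituting each data point gives a linear system:
  64a + 16b + 4c + d = 646/3
  125a + 25b + 5c + d = 1169/3
  216a + 36b + 6c + d = 636
  343a + 49b + 7c + d = 2899/3
Solving the system yields a = 2, b = 6, c = -5/3, d = -2.
So h(u) = 2u^3 + 6u^2 - (5/3)u - 2.
The coefficient of u is -5/3.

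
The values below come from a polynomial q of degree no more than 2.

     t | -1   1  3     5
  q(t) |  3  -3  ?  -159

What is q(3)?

On equispaced nodes a degree-2 polynomial has vanishing third forward difference, so
  - q(-1) + 3·q(1) - 3·q(3) + q(5) = 0.
Substituting the known values and solving for q(3):
  -3·q(3) = 171
  q(3) = -57.

-57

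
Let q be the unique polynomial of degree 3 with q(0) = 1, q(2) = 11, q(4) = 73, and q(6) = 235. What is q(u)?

Write q(u) = au^3 + bu^2 + cu + d. Substituting each data point gives a linear system:
  d = 1
  8a + 4b + 2c + d = 11
  64a + 16b + 4c + d = 73
  216a + 36b + 6c + d = 235
Solving the system yields a = 1, b = 1/2, c = 0, d = 1.
So q(u) = u^3 + (1/2)u^2 + 1.
Check: q(2) = 11. ✓

q(u) = u^3 + (1/2)u^2 + 1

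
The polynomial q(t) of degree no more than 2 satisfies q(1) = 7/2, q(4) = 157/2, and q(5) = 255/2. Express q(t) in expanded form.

Using the Lagrange interpolation formula with nodes 1, 4, 5:
  L_0(t) = (t - 4)(t - 5) / 12
  L_1(t) = (t - 1)(t - 5) / -3
  L_2(t) = (t - 1)(t - 4) / 4
Then q(t) = 7/2·L_0(t) + 157/2·L_1(t) + 255/2·L_2(t).
Expanding and collecting terms gives q(t) = 6t^2 - 5t + 5/2.
Check: q(4) = 157/2. ✓

q(t) = 6t^2 - 5t + 5/2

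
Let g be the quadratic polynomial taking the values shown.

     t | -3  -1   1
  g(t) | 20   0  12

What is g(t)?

g(t) = 4t^2 + 6t + 2

Write g(t) = at^2 + bt + c. Substituting each data point gives a linear system:
  9a - 3b + c = 20
  a - b + c = 0
  a + b + c = 12
Solving the system yields a = 4, b = 6, c = 2.
So g(t) = 4t^2 + 6t + 2.
Check: g(-1) = 0. ✓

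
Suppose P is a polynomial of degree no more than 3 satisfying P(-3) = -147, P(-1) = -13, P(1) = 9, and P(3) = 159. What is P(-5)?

Write P(x) = ax^3 + bx^2 + cx + d. Substituting each data point gives a linear system:
  -27a + 9b - 3c + d = -147
  -a + b - c + d = -13
  a + b + c + d = 9
  27a + 9b + 3c + d = 159
Solving the system yields a = 5, b = 1, c = 6, d = -3.
So P(x) = 5x^3 + x^2 + 6x - 3.
Then P(-5) = -633.

-633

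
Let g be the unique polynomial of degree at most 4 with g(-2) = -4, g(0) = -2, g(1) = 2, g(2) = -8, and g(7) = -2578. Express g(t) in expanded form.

Write g(t) = at^4 + bt^3 + ct^2 + dt + e. Substituting each data point gives a linear system:
  16a - 8b + 4c - 2d + e = -4
  e = -2
  a + b + c + d + e = 2
  16a + 8b + 4c + 2d + e = -8
  2401a + 343b + 49c + 7d + e = -2578
Solving the system yields a = -1, b = -1, c = 3, d = 3, e = -2.
So g(t) = -t^4 - t^3 + 3t^2 + 3t - 2.
Check: g(7) = -2578. ✓

g(t) = -t^4 - t^3 + 3t^2 + 3t - 2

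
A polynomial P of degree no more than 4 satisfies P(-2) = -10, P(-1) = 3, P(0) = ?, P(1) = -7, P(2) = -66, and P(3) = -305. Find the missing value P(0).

The 5 known points determine the degree-4 polynomial uniquely.
Write P(t) = at^4 + bt^3 + ct^2 + dt + e. Substituting each data point gives a linear system:
  16a - 8b + 4c - 2d + e = -10
  a - b + c - d + e = 3
  a + b + c + d + e = -7
  16a + 8b + 4c + 2d + e = -66
  81a + 27b + 9c + 3d + e = -305
Solving the system yields a = -3, b = -3, c = 3, d = -2, e = -2.
So P(t) = -3t^4 - 3t^3 + 3t^2 - 2t - 2.
Then P(0) = -2.

-2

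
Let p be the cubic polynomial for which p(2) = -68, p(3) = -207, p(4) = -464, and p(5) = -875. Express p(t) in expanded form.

Using the Lagrange interpolation formula with nodes 2, 3, 4, 5:
  L_0(t) = (t - 3)(t - 4)(t - 5) / -6
  L_1(t) = (t - 2)(t - 4)(t - 5) / 2
  L_2(t) = (t - 2)(t - 3)(t - 5) / -2
  L_3(t) = (t - 2)(t - 3)(t - 4) / 6
Then p(t) = -68·L_0(t) - 207·L_1(t) - 464·L_2(t) - 875·L_3(t).
Expanding and collecting terms gives p(t) = -6t^3 - 5t^2.
Check: p(5) = -875. ✓

p(t) = -6t^3 - 5t^2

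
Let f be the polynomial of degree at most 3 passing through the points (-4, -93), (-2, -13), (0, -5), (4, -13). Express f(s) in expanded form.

Write f(s) = as^3 + bs^2 + cs + d. Substituting each data point gives a linear system:
  -64a + 16b - 4c + d = -93
  -8a + 4b - 2c + d = -13
  d = -5
  64a + 16b + 4c + d = -13
Solving the system yields a = 1, b = -3, c = -6, d = -5.
So f(s) = s^3 - 3s^2 - 6s - 5.
Check: f(4) = -13. ✓

f(s) = s^3 - 3s^2 - 6s - 5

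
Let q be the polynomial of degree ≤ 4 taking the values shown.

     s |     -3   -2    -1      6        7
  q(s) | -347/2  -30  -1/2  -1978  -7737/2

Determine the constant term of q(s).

-1

Write q(s) = as^4 + bs^3 + cs^2 + ds + e. Substituting each data point gives a linear system:
  81a - 27b + 9c - 3d + e = -347/2
  16a - 8b + 4c - 2d + e = -30
  a - b + c - d + e = -1/2
  1296a + 216b + 36c + 6d + e = -1978
  2401a + 343b + 49c + 7d + e = -7737/2
Solving the system yields a = -2, b = 2, c = 5, d = 1/2, e = -1.
So q(s) = -2s⁴ + 2s³ + 5s² + (1/2)s - 1.
The constant term is -1.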